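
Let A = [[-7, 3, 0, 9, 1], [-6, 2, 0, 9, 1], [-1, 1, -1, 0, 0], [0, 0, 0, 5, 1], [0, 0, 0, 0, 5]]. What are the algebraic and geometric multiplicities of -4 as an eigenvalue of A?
algebraic multiplicity 1, geometric multiplicity 1

The characteristic polynomial is (x - 5)^2(x + 1)^2(x + 4), so the factor x + 4 appears with exponent 1: the algebraic multiplicity is 1.

rank(A + 4I) = 4, so the eigenspace has dimension 5 - 4 = 1: the geometric multiplicity is 1.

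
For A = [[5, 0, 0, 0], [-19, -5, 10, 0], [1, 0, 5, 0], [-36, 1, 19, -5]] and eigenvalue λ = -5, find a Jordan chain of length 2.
v_1 = [[0, 1, 0, -2]]^T, v_2 = [[0, 0, 0, 1]]^T

We seek v_1 ∈ ker((A + 5I)^2) \ ker(A + 5I), then set v_{i+1} = (A + 5I) v_i.

One such chain is v_1 = [[0, 1, 0, -2]]^T, v_2 = [[0, 0, 0, 1]]^T. Check: (A + 5I) v_2 = [[0, 0, 0, 0]]^T = 0.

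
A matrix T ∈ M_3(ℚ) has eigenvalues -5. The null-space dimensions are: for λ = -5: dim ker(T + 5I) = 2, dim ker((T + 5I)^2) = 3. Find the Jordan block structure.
Jordan blocks: (-5, 2), (-5, 1)

λ = -5: successive nullity increments [2, 1] count blocks of size ≥ k; block sizes are [2, 1].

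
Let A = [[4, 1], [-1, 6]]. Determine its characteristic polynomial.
χ_A(x) = (x - 5)^2

xI - A = [[x - 4, -1], [1, x - 6]].

Expanding det(xI - A) along the first row:
det(xI - A) = + (x - 4)·det([[x - 6]]) - (-1)·det([[1]]).

Evaluating gives χ_A(x) = x^2 - 10x + 25 = (x - 5)^2.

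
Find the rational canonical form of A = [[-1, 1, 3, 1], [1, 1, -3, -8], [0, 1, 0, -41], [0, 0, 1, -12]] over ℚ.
R = [[0, 0, 0, 75], [1, 0, 0, -20], [0, 1, 0, -42], [0, 0, 1, -12]]

The invariant factors of A (the non-unit diagonal entries of the Smith normal form of xI - A over ℚ[x]) are (x - 1)(x + 3)(x + 5)^2, each dividing the next. The characteristic polynomial is their product, (x - 1)(x + 3)(x + 5)^2.

The rational canonical form is the block-diagonal matrix of companion matrices C(f_i):
R = [[0, 0, 0, 75], [1, 0, 0, -20], [0, 1, 0, -42], [0, 0, 1, -12]].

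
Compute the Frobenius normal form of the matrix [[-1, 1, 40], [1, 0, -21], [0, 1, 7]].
R = [[0, 0, 12], [1, 0, -13], [0, 1, 6]]

The invariant factors of A (the non-unit diagonal entries of the Smith normal form of xI - A over ℚ[x]) are (x - 3)(x^2 - 3x + 4), each dividing the next. The characteristic polynomial is their product, (x - 3)(x^2 - 3x + 4).

The rational canonical form is the block-diagonal matrix of companion matrices C(f_i):
R = [[0, 0, 12], [1, 0, -13], [0, 1, 6]].

Note the characteristic polynomial does not split into linear factors over ℚ, so A has no Jordan form over ℚ; the rational canonical form exists over any field.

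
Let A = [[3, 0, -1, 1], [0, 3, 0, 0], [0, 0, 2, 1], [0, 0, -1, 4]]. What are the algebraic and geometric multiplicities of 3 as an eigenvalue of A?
The characteristic polynomial is (x - 3)^4, so the factor x - 3 appears with exponent 4: the algebraic multiplicity is 4.

rank(A - 3I) = 1, so the eigenspace has dimension 4 - 1 = 3: the geometric multiplicity is 3.

Since 3 < 4, A is not diagonalizable.

algebraic multiplicity 4, geometric multiplicity 3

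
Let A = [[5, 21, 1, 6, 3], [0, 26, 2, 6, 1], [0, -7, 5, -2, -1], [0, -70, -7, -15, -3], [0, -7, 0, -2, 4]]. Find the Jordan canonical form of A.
J = [[5, 1, 0, 0, 0], [0, 5, 1, 0, 0], [0, 0, 5, 0, 0], [0, 0, 0, 5, 1], [0, 0, 0, 0, 5]]

The characteristic polynomial is det(xI - A) = (x - 5)^5, so the eigenvalues are 5 (algebraic multiplicity 5).

For λ = 5: rank(A - 5I) = 3, rank((A - 5I)^2) = 1, rank((A - 5I)^3) = 0. The eigenspace has dimension 5 - 3 = 2, so there are 2 Jordan blocks; the rank sequence gives block sizes [3, 2].

Assembling the blocks gives the Jordan form J above.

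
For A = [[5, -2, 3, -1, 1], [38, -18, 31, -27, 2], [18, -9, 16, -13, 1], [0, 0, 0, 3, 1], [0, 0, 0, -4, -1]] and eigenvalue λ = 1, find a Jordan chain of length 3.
v_1 = [[0, 2, 1, 0, 0]]^T, v_2 = [[-1, -7, -3, 0, 0]]^T, v_3 = [[1, 2, 0, 0, 0]]^T

We seek v_1 ∈ ker((A - I)^3) \ ker((A - I)^2), then set v_{i+1} = (A - I) v_i.

One such chain is v_1 = [[0, 2, 1, 0, 0]]^T, v_2 = [[-1, -7, -3, 0, 0]]^T, v_3 = [[1, 2, 0, 0, 0]]^T. Check: (A - I) v_3 = [[0, 0, 0, 0, 0]]^T = 0.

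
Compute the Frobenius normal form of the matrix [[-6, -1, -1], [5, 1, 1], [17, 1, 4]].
R = [[0, 0, -3], [1, 0, 5], [0, 1, -1]]

The invariant factors of A (the non-unit diagonal entries of the Smith normal form of xI - A over ℚ[x]) are (x - 1)^2(x + 3), each dividing the next. The characteristic polynomial is their product, (x - 1)^2(x + 3).

The rational canonical form is the block-diagonal matrix of companion matrices C(f_i):
R = [[0, 0, -3], [1, 0, 5], [0, 1, -1]].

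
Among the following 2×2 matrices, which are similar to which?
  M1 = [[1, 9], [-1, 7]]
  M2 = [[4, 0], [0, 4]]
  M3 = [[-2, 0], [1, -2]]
Characteristic polynomials: χ_{M1} = (x - 4)^2, χ_{M2} = (x - 4)^2, χ_{M3} = (x + 2)^2.

{M1}: invariant factors (x - 4)^2.

{M2}: invariant factors x - 4, x - 4.

{M3}: invariant factors (x + 2)^2.

Matrices are similar if and only if their invariant-factor lists agree; the partition into similarity classes is {M1}, {M2}, {M3}.

3 classes: {M1}, {M2}, {M3}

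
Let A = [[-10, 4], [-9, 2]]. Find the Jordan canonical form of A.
J = [[-4, 1], [0, -4]]

The characteristic polynomial is det(xI - A) = (x + 4)^2, so the eigenvalues are -4 (algebraic multiplicity 2).

For λ = -4: rank(A + 4I) = 1, rank((A + 4I)^2) = 0. The eigenspace has dimension 2 - 1 = 1, so there is 1 Jordan block; the rank sequence gives block sizes [2].

Assembling the blocks gives the Jordan form J above.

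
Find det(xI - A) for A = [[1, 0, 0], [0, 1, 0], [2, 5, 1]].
xI - A = [[x - 1, 0, 0], [0, x - 1, 0], [-2, -5, x - 1]].

Expanding det(xI - A) along the first row:
det(xI - A) = + (x - 1)·det([[x - 1, 0], [-5, x - 1]]) - (0)·det([[0, 0], [-2, x - 1]]) + (0)·det([[0, x - 1], [-2, -5]]).

Evaluating gives χ_A(x) = x^3 - 3x^2 + 3x - 1 = (x - 1)^3.

χ_A(x) = (x - 1)^3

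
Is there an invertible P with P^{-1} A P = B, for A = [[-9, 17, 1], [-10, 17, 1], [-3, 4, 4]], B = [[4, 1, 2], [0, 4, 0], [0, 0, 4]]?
Both have characteristic polynomial (x - 4)^3, but the minimal polynomial of A is (x - 4)^3 while the minimal polynomial of B is (x - 4)^2. The minimal polynomial is a similarity invariant, so A and B are not similar.

No.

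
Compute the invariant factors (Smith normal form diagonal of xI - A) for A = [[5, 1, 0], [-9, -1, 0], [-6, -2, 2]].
x - 2, (x - 2)^2

The Jordan structure of A has elementary divisors (x - 2)^2, (x - 2). Arranging the block sizes at each eigenvalue in decreasing order and taking row products gives the invariant factors.

Invariant factors (smallest first, each dividing the next): x - 2, (x - 2)^2.

Check: the last factor (x - 2)^2 is the minimal polynomial, and the product (x - 2)^3 is the characteristic polynomial.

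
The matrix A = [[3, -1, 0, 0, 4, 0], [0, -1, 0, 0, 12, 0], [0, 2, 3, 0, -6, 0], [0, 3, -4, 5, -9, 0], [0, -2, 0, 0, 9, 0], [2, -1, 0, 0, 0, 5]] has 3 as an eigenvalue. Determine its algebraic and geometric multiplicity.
algebraic multiplicity 3, geometric multiplicity 2

The characteristic polynomial is (x - 5)^3(x - 3)^3, so the factor x - 3 appears with exponent 3: the algebraic multiplicity is 3.

rank(A - 3I) = 4, so the eigenspace has dimension 6 - 4 = 2: the geometric multiplicity is 2.

Since 2 < 3, A is not diagonalizable.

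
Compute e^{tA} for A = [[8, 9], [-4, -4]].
e^{tA} = [[(6*t + 1)*e^{2*t}, 9*t*e^{2*t}], [-4*t*e^{2*t}, (1 - 6*t)*e^{2*t}]]

A has Jordan form J = [[2, 1], [0, 2]] with A = PJP^{-1}, so e^{tA} = P e^{tJ} P^{-1}.

For a Jordan block J_k(λ), e^{tJ_k(λ)} = e^{λt} · (I + tN + t^2 N^2/2! + ... + t^{k-1} N^{k-1}/(k-1)!) where N is the nilpotent superdiagonal part.

Assembling the blocks and conjugating back gives the entries of e^{tA} as shown above.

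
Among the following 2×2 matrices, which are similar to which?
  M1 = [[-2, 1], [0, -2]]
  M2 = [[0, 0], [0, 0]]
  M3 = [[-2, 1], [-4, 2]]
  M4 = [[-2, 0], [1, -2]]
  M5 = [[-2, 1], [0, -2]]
Characteristic polynomials: χ_{M1} = (x + 2)^2, χ_{M2} = x^2, χ_{M3} = x^2, χ_{M4} = (x + 2)^2, χ_{M5} = (x + 2)^2.

{M1, M4, M5}: invariant factors (x + 2)^2.

{M2}: invariant factors x, x.

{M3}: invariant factors x^2.

Matrices are similar if and only if their invariant-factor lists agree; the partition into similarity classes is {M1, M4, M5}, {M2}, {M3}.

3 classes: {M1, M4, M5}, {M2}, {M3}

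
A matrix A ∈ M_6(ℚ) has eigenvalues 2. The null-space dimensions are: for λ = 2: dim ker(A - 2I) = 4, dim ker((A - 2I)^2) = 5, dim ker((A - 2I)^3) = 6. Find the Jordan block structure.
Jordan blocks: (2, 3), (2, 1), (2, 1), (2, 1)

λ = 2: successive nullity increments [4, 1, 1] count blocks of size ≥ k; block sizes are [3, 1, 1, 1].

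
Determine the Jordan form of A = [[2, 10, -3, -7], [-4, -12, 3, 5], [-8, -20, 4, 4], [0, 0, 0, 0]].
The characteristic polynomial is det(xI - A) = x(x + 2)^3, so the eigenvalues are -2 (algebraic multiplicity 3), 0 (algebraic multiplicity 1).

For λ = -2: rank(A + 2I) = 2, rank((A + 2I)^2) = 1. The eigenspace has dimension 4 - 2 = 2, so there are 2 Jordan blocks; the rank sequence gives block sizes [2, 1].

For λ = 0: algebraic multiplicity 1 gives one 1×1 block.

Assembling the blocks gives the Jordan form J above.

J = [[-2, 1, 0, 0], [0, -2, 0, 0], [0, 0, -2, 0], [0, 0, 0, 0]]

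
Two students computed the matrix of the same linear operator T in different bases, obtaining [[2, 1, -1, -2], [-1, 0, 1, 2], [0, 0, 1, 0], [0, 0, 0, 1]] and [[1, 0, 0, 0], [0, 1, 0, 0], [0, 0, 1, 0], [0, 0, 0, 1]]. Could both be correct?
No.

Both have characteristic polynomial (x - 1)^4, but the minimal polynomial of A is (x - 1)^2 while the minimal polynomial of B is x - 1. The minimal polynomial is a similarity invariant, so A and B are not similar.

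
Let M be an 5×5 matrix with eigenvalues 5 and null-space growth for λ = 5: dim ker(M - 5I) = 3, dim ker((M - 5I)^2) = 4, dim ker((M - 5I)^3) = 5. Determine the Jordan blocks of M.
λ = 5: successive nullity increments [3, 1, 1] count blocks of size ≥ k; block sizes are [3, 1, 1].

Jordan blocks: (5, 3), (5, 1), (5, 1)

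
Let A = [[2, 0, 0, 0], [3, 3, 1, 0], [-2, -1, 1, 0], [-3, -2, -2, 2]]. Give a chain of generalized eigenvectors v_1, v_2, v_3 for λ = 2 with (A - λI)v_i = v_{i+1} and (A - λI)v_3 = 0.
v_1 = [[1, -4, 2, 0]]^T, v_2 = [[0, 1, 0, 1]]^T, v_3 = [[0, 1, -1, -2]]^T

We seek v_1 ∈ ker((A - 2I)^3) \ ker((A - 2I)^2), then set v_{i+1} = (A - 2I) v_i.

One such chain is v_1 = [[1, -4, 2, 0]]^T, v_2 = [[0, 1, 0, 1]]^T, v_3 = [[0, 1, -1, -2]]^T. Check: (A - 2I) v_3 = [[0, 0, 0, 0]]^T = 0.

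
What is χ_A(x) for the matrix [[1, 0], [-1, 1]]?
xI - A = [[x - 1, 0], [1, x - 1]].

Expanding det(xI - A) along the first row:
det(xI - A) = + (x - 1)·det([[x - 1]]) - (0)·det([[1]]).

Evaluating gives χ_A(x) = x^2 - 2x + 1 = (x - 1)^2.

χ_A(x) = (x - 1)^2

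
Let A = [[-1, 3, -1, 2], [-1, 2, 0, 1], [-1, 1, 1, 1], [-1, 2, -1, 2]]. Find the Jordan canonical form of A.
The characteristic polynomial is det(xI - A) = (x - 1)^4, so the eigenvalues are 1 (algebraic multiplicity 4).

For λ = 1: rank(A - I) = 2, rank((A - I)^2) = 0. The eigenspace has dimension 4 - 2 = 2, so there are 2 Jordan blocks; the rank sequence gives block sizes [2, 2].

Assembling the blocks gives the Jordan form J above.

J = [[1, 1, 0, 0], [0, 1, 0, 0], [0, 0, 1, 1], [0, 0, 0, 1]]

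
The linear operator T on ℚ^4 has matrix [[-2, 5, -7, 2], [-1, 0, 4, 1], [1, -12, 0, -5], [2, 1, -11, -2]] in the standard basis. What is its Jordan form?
The characteristic polynomial is det(xI - A) = x^2(x + 2)^2, so the eigenvalues are -2 (algebraic multiplicity 2), 0 (algebraic multiplicity 2).

For λ = -2: rank(A + 2I) = 3, rank((A + 2I)^2) = 2. The eigenspace has dimension 4 - 3 = 1, so there is 1 Jordan block; the rank sequence gives block sizes [2].

For λ = 0: rank(A) = 3, rank(A^2) = 2. The eigenspace has dimension 4 - 3 = 1, so there is 1 Jordan block; the rank sequence gives block sizes [2].

Assembling the blocks gives the Jordan form J above.

J = [[-2, 1, 0, 0], [0, -2, 0, 0], [0, 0, 0, 1], [0, 0, 0, 0]]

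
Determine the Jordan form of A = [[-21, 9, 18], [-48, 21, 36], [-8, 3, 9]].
J = [[3, 1, 0], [0, 3, 0], [0, 0, 3]]

The characteristic polynomial is det(xI - A) = (x - 3)^3, so the eigenvalues are 3 (algebraic multiplicity 3).

For λ = 3: rank(A - 3I) = 1, rank((A - 3I)^2) = 0. The eigenspace has dimension 3 - 1 = 2, so there are 2 Jordan blocks; the rank sequence gives block sizes [2, 1].

Assembling the blocks gives the Jordan form J above.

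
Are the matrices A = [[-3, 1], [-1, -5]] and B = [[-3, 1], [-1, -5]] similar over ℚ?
Two matrices over a field are similar if and only if they have the same invariant factors.

Both A and B have characteristic polynomial (x + 4)^2 and minimal polynomial (x + 4)^2. Computing further, both have invariant factors (x + 4)^2. Hence A and B are similar.

Yes.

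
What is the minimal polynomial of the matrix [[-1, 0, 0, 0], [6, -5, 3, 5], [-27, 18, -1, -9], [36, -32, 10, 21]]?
The characteristic polynomial factors as (x - 5)^3(x + 1). The minimal polynomial is ∏(x - λ)^{k_λ} where k_λ is the size of the largest Jordan block at λ.

For λ = -1: rank(A + I) = 3, and the largest Jordan block has size 1 (the smallest k with rank((A + I)^k) = rank((A + I)^(k+1))).
For λ = 5: rank(A - 5I) = 3, and the largest Jordan block has size 3 (the smallest k with rank((A - 5I)^k) = rank((A - 5I)^(k+1))).

So m_A(x) = (x - 5)^3(x + 1).

m_A(x) = (x - 5)^3(x + 1)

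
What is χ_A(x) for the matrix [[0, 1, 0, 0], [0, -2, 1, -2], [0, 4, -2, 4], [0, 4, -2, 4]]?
χ_A(x) = x^4

xI - A = [[x, -1, 0, 0], [0, x + 2, -1, 2], [0, -4, x + 2, -4], [0, -4, 2, x - 4]].

Expanding det(xI - A) along the first row:
det(xI - A) = + (x)·det([[x + 2, -1, 2], [-4, x + 2, -4], [-4, 2, x - 4]]) - (-1)·det([[0, -1, 2], [0, x + 2, -4], [0, 2, x - 4]]) + (0)·det([[0, x + 2, 2], [0, -4, -4], [0, -4, x - 4]]) - (0)·det([[0, x + 2, -1], [0, -4, x + 2], [0, -4, 2]]).

Evaluating gives χ_A(x) = x^4.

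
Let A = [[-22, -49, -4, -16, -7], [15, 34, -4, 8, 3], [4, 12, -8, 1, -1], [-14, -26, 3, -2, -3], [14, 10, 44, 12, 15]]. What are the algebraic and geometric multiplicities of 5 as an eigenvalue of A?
The characteristic polynomial is (x - 5)^3(x - 1)^2, so the factor x - 5 appears with exponent 3: the algebraic multiplicity is 3.

rank(A - 5I) = 3, so the eigenspace has dimension 5 - 3 = 2: the geometric multiplicity is 2.

Since 2 < 3, A is not diagonalizable.

algebraic multiplicity 3, geometric multiplicity 2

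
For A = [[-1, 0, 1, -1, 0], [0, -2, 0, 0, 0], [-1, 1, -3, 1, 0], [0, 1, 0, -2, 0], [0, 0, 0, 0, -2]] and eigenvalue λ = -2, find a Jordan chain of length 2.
We seek v_1 ∈ ker((A + 2I)^2) \ ker(A + 2I), then set v_{i+1} = (A + 2I) v_i.

One such chain is v_1 = [[0, 1, 0, 0, 0]]^T, v_2 = [[0, 0, 1, 1, 0]]^T. Check: (A + 2I) v_2 = [[0, 0, 0, 0, 0]]^T = 0.

v_1 = [[0, 1, 0, 0, 0]]^T, v_2 = [[0, 0, 1, 1, 0]]^T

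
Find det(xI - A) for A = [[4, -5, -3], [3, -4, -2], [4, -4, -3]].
χ_A(x) = (x + 1)^3

xI - A = [[x - 4, 5, 3], [-3, x + 4, 2], [-4, 4, x + 3]].

Expanding det(xI - A) along the first row:
det(xI - A) = + (x - 4)·det([[x + 4, 2], [4, x + 3]]) - (5)·det([[-3, 2], [-4, x + 3]]) + (3)·det([[-3, x + 4], [-4, 4]]).

Evaluating gives χ_A(x) = x^3 + 3x^2 + 3x + 1 = (x + 1)^3.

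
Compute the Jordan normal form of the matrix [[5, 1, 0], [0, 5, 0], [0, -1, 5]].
The characteristic polynomial is det(xI - A) = (x - 5)^3, so the eigenvalues are 5 (algebraic multiplicity 3).

For λ = 5: rank(A - 5I) = 1, rank((A - 5I)^2) = 0. The eigenspace has dimension 3 - 1 = 2, so there are 2 Jordan blocks; the rank sequence gives block sizes [2, 1].

Assembling the blocks gives the Jordan form J above.

J = [[5, 1, 0], [0, 5, 0], [0, 0, 5]]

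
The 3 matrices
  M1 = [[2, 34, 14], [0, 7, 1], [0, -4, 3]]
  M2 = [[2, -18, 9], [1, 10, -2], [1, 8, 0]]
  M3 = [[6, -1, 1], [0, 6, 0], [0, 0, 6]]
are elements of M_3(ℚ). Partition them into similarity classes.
2 classes: {M1, M2}, {M3}

Characteristic polynomials: χ_{M1} = (x - 5)^2(x - 2), χ_{M2} = (x - 5)^2(x - 2), χ_{M3} = (x - 6)^3.

{M1, M2}: invariant factors (x - 5)^2(x - 2).

{M3}: invariant factors x - 6, (x - 6)^2.

Matrices are similar if and only if their invariant-factor lists agree; the partition into similarity classes is {M1, M2}, {M3}.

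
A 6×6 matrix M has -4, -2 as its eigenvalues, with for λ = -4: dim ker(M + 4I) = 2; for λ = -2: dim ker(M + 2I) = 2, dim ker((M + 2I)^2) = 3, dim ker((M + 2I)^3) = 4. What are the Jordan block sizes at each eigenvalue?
Jordan blocks: (-4, 1), (-4, 1), (-2, 3), (-2, 1)

λ = -4: successive nullity increments [2] count blocks of size ≥ k; block sizes are [1, 1].
λ = -2: successive nullity increments [2, 1, 1] count blocks of size ≥ k; block sizes are [3, 1].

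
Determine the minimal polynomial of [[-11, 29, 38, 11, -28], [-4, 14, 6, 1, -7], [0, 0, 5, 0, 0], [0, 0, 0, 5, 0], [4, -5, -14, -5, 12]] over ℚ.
m_A(x) = (x - 5)^3

The characteristic polynomial factors as (x - 5)^5. The minimal polynomial is ∏(x - λ)^{k_λ} where k_λ is the size of the largest Jordan block at λ.

For λ = 5: rank(A - 5I) = 2, and the largest Jordan block has size 3 (the smallest k with rank((A - 5I)^k) = rank((A - 5I)^(k+1))).

So m_A(x) = (x - 5)^3.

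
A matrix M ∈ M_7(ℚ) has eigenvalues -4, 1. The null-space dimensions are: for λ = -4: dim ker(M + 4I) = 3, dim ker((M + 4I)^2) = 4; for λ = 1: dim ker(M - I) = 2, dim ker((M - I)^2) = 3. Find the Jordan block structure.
λ = -4: successive nullity increments [3, 1] count blocks of size ≥ k; block sizes are [2, 1, 1].
λ = 1: successive nullity increments [2, 1] count blocks of size ≥ k; block sizes are [2, 1].

Jordan blocks: (-4, 2), (-4, 1), (-4, 1), (1, 2), (1, 1)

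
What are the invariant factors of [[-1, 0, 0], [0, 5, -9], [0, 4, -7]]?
The Jordan structure of A has elementary divisors (x + 1)^2, (x + 1). Arranging the block sizes at each eigenvalue in decreasing order and taking row products gives the invariant factors.

Invariant factors (smallest first, each dividing the next): x + 1, (x + 1)^2.

Check: the last factor (x + 1)^2 is the minimal polynomial, and the product (x + 1)^3 is the characteristic polynomial.

x + 1, (x + 1)^2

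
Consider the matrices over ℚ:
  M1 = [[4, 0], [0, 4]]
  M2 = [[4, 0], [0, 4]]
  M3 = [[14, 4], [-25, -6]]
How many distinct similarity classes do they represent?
2 classes: {M1, M2}, {M3}

Characteristic polynomials: χ_{M1} = (x - 4)^2, χ_{M2} = (x - 4)^2, χ_{M3} = (x - 4)^2.

{M1, M2}: invariant factors x - 4, x - 4.

{M3}: invariant factors (x - 4)^2.

Matrices are similar if and only if their invariant-factor lists agree; the partition into similarity classes is {M1, M2}, {M3}.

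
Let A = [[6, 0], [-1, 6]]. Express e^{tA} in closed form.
A has Jordan form J = [[6, 1], [0, 6]] with A = PJP^{-1}, so e^{tA} = P e^{tJ} P^{-1}.

For a Jordan block J_k(λ), e^{tJ_k(λ)} = e^{λt} · (I + tN + t^2 N^2/2! + ... + t^{k-1} N^{k-1}/(k-1)!) where N is the nilpotent superdiagonal part.

Assembling the blocks and conjugating back gives the entries of e^{tA} as shown above.

e^{tA} = [[e^{6*t}, 0], [-t*e^{6*t}, e^{6*t}]]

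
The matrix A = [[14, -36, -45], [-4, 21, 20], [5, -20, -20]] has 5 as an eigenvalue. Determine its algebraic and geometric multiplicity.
The characteristic polynomial is (x - 5)^3, so the factor x - 5 appears with exponent 3: the algebraic multiplicity is 3.

rank(A - 5I) = 1, so the eigenspace has dimension 3 - 1 = 2: the geometric multiplicity is 2.

Since 2 < 3, A is not diagonalizable.

algebraic multiplicity 3, geometric multiplicity 2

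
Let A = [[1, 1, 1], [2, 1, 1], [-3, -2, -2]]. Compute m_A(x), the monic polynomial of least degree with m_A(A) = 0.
The characteristic polynomial factors as x^3. The minimal polynomial is ∏(x - λ)^{k_λ} where k_λ is the size of the largest Jordan block at λ.

For λ = 0: rank(A) = 2, and the largest Jordan block has size 3 (the smallest k with rank(A^k) = rank(A^(k+1))).

So m_A(x) = x^3.

m_A(x) = x^3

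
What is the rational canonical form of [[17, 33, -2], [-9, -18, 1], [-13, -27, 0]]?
The invariant factors of A (the non-unit diagonal entries of the Smith normal form of xI - A over ℚ[x]) are (x - 3)(x + 2)^2, each dividing the next. The characteristic polynomial is their product, (x - 3)(x + 2)^2.

The rational canonical form is the block-diagonal matrix of companion matrices C(f_i):
R = [[0, 0, 12], [1, 0, 8], [0, 1, -1]].

R = [[0, 0, 12], [1, 0, 8], [0, 1, -1]]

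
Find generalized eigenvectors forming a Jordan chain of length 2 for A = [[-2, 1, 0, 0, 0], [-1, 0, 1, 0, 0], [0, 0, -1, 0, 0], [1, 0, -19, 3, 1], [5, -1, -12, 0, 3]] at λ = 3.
We seek v_1 ∈ ker((A - 3I)^2) \ ker(A - 3I), then set v_{i+1} = (A - 3I) v_i.

One such chain is v_1 = [[0, 0, 0, 2, 1]]^T, v_2 = [[0, 0, 0, 1, 0]]^T. Check: (A - 3I) v_2 = [[0, 0, 0, 0, 0]]^T = 0.

v_1 = [[0, 0, 0, 2, 1]]^T, v_2 = [[0, 0, 0, 1, 0]]^T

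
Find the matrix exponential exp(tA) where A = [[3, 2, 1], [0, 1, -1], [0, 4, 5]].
A has Jordan form J = [[3, 1, 0], [0, 3, 0], [0, 0, 3]] with A = PJP^{-1}, so e^{tA} = P e^{tJ} P^{-1}.

For a Jordan block J_k(λ), e^{tJ_k(λ)} = e^{λt} · (I + tN + t^2 N^2/2! + ... + t^{k-1} N^{k-1}/(k-1)!) where N is the nilpotent superdiagonal part.

Assembling the blocks and conjugating back gives the entries of e^{tA} as shown above.

e^{tA} = [[e^{3*t}, 2*t*e^{3*t}, t*e^{3*t}], [0, (1 - 2*t)*e^{3*t}, -t*e^{3*t}], [0, 4*t*e^{3*t}, (2*t + 1)*e^{3*t}]]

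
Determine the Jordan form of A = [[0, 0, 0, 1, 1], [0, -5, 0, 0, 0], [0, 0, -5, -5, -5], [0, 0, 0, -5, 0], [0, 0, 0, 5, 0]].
The characteristic polynomial is det(xI - A) = x^2(x + 5)^3, so the eigenvalues are -5 (algebraic multiplicity 3), 0 (algebraic multiplicity 2).

For λ = -5: rank(A + 5I) = 2. The eigenspace has dimension 5 - 2 = 3, so there are 3 Jordan blocks; the rank sequence gives block sizes [1, 1, 1].

For λ = 0: rank(A) = 4, rank(A^2) = 3. The eigenspace has dimension 5 - 4 = 1, so there is 1 Jordan block; the rank sequence gives block sizes [2].

Assembling the blocks gives the Jordan form J above.

J = [[-5, 0, 0, 0, 0], [0, -5, 0, 0, 0], [0, 0, -5, 0, 0], [0, 0, 0, 0, 1], [0, 0, 0, 0, 0]]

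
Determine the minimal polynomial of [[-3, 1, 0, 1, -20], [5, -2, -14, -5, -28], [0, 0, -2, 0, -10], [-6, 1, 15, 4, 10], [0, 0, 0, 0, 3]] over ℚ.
The characteristic polynomial factors as (x - 3)^2(x + 2)^3. The minimal polynomial is ∏(x - λ)^{k_λ} where k_λ is the size of the largest Jordan block at λ.

For λ = -2: rank(A + 2I) = 4, and the largest Jordan block has size 3 (the smallest k with rank((A + 2I)^k) = rank((A + 2I)^(k+1))).
For λ = 3: rank(A - 3I) = 3, and the largest Jordan block has size 1 (the smallest k with rank((A - 3I)^k) = rank((A - 3I)^(k+1))).

So m_A(x) = (x - 3)(x + 2)^3.

m_A(x) = (x - 3)(x + 2)^3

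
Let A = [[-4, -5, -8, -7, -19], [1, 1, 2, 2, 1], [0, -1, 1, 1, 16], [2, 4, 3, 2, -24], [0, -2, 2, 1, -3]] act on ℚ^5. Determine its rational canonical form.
The invariant factors of A (the non-unit diagonal entries of the Smith normal form of xI - A over ℚ[x]) are (x + 1)(x^2 + x - 5)^2, each dividing the next. The characteristic polynomial is their product, (x + 1)(x^2 + x - 5)^2.

The rational canonical form is the block-diagonal matrix of companion matrices C(f_i):
R = [[0, 0, 0, 0, -25], [1, 0, 0, 0, -15], [0, 1, 0, 0, 19], [0, 0, 1, 0, 7], [0, 0, 0, 1, -3]].

Note the characteristic polynomial does not split into linear factors over ℚ, so A has no Jordan form over ℚ; the rational canonical form exists over any field.

R = [[0, 0, 0, 0, -25], [1, 0, 0, 0, -15], [0, 1, 0, 0, 19], [0, 0, 1, 0, 7], [0, 0, 0, 1, -3]]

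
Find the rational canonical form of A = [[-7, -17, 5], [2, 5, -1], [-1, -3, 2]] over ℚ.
The invariant factors of A (the non-unit diagonal entries of the Smith normal form of xI - A over ℚ[x]) are x^3 - 3x + 3, each dividing the next. The characteristic polynomial is their product, x^3 - 3x + 3.

The rational canonical form is the block-diagonal matrix of companion matrices C(f_i):
R = [[0, 0, -3], [1, 0, 3], [0, 1, 0]].

Note the characteristic polynomial does not split into linear factors over ℚ, so A has no Jordan form over ℚ; the rational canonical form exists over any field.

R = [[0, 0, -3], [1, 0, 3], [0, 1, 0]]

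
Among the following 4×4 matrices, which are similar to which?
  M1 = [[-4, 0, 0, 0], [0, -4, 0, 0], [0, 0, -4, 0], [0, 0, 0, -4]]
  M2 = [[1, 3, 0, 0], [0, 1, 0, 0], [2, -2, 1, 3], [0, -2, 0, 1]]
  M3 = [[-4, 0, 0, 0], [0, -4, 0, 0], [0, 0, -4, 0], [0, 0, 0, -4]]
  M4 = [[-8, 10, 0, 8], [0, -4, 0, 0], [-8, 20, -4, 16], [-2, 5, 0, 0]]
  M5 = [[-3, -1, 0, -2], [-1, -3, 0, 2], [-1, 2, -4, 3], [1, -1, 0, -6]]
Characteristic polynomials: χ_{M1} = (x + 4)^4, χ_{M2} = (x - 1)^4, χ_{M3} = (x + 4)^4, χ_{M4} = (x + 4)^4, χ_{M5} = (x + 4)^4.

{M1, M3}: invariant factors x + 4, x + 4, x + 4, x + 4.

{M2}: invariant factors (x - 1)^2, (x - 1)^2.

{M4}: invariant factors x + 4, x + 4, (x + 4)^2.

{M5}: invariant factors (x + 4)^2, (x + 4)^2.

Matrices are similar if and only if their invariant-factor lists agree; the partition into similarity classes is {M1, M3}, {M2}, {M4}, {M5}.

4 classes: {M1, M3}, {M2}, {M4}, {M5}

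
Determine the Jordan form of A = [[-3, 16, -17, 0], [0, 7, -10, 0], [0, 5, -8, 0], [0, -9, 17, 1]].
J = [[-3, 1, 0, 0], [0, -3, 0, 0], [0, 0, 1, 0], [0, 0, 0, 2]]

The characteristic polynomial is det(xI - A) = (x - 2)(x - 1)(x + 3)^2, so the eigenvalues are -3 (algebraic multiplicity 2), 1 (algebraic multiplicity 1), 2 (algebraic multiplicity 1).

For λ = -3: rank(A + 3I) = 3, rank((A + 3I)^2) = 2. The eigenspace has dimension 4 - 3 = 1, so there is 1 Jordan block; the rank sequence gives block sizes [2].

For λ = 1: algebraic multiplicity 1 gives one 1×1 block.

For λ = 2: algebraic multiplicity 1 gives one 1×1 block.

Assembling the blocks gives the Jordan form J above.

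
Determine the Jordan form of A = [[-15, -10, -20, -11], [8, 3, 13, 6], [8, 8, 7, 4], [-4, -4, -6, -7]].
J = [[-5, 1, 0, 0], [0, -5, 0, 0], [0, 0, -1, 1], [0, 0, 0, -1]]

The characteristic polynomial is det(xI - A) = (x + 1)^2(x + 5)^2, so the eigenvalues are -5 (algebraic multiplicity 2), -1 (algebraic multiplicity 2).

For λ = -5: rank(A + 5I) = 3, rank((A + 5I)^2) = 2. The eigenspace has dimension 4 - 3 = 1, so there is 1 Jordan block; the rank sequence gives block sizes [2].

For λ = -1: rank(A + I) = 3, rank((A + I)^2) = 2. The eigenspace has dimension 4 - 3 = 1, so there is 1 Jordan block; the rank sequence gives block sizes [2].

Assembling the blocks gives the Jordan form J above.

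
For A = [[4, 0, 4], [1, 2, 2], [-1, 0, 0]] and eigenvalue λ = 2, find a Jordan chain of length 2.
v_1 = [[-3, -2, 2]]^T, v_2 = [[2, 1, -1]]^T

We seek v_1 ∈ ker((A - 2I)^2) \ ker(A - 2I), then set v_{i+1} = (A - 2I) v_i.

One such chain is v_1 = [[-3, -2, 2]]^T, v_2 = [[2, 1, -1]]^T. Check: (A - 2I) v_2 = [[0, 0, 0]]^T = 0.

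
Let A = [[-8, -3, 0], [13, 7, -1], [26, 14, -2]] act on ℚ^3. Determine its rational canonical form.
The invariant factors of A (the non-unit diagonal entries of the Smith normal form of xI - A over ℚ[x]) are x(x^2 + 3x - 1), each dividing the next. The characteristic polynomial is their product, x(x^2 + 3x - 1).

The rational canonical form is the block-diagonal matrix of companion matrices C(f_i):
R = [[0, 0, 0], [1, 0, 1], [0, 1, -3]].

Note the characteristic polynomial does not split into linear factors over ℚ, so A has no Jordan form over ℚ; the rational canonical form exists over any field.

R = [[0, 0, 0], [1, 0, 1], [0, 1, -3]]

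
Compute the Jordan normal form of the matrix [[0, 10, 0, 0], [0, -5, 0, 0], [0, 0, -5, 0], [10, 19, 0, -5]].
The characteristic polynomial is det(xI - A) = x(x + 5)^3, so the eigenvalues are -5 (algebraic multiplicity 3), 0 (algebraic multiplicity 1).

For λ = -5: rank(A + 5I) = 2, rank((A + 5I)^2) = 1. The eigenspace has dimension 4 - 2 = 2, so there are 2 Jordan blocks; the rank sequence gives block sizes [2, 1].

For λ = 0: algebraic multiplicity 1 gives one 1×1 block.

Assembling the blocks gives the Jordan form J above.

J = [[-5, 1, 0, 0], [0, -5, 0, 0], [0, 0, -5, 0], [0, 0, 0, 0]]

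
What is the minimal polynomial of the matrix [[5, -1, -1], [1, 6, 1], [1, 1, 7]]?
m_A(x) = (x - 6)^3

The characteristic polynomial factors as (x - 6)^3. The minimal polynomial is ∏(x - λ)^{k_λ} where k_λ is the size of the largest Jordan block at λ.

For λ = 6: rank(A - 6I) = 2, and the largest Jordan block has size 3 (the smallest k with rank((A - 6I)^k) = rank((A - 6I)^(k+1))).

So m_A(x) = (x - 6)^3.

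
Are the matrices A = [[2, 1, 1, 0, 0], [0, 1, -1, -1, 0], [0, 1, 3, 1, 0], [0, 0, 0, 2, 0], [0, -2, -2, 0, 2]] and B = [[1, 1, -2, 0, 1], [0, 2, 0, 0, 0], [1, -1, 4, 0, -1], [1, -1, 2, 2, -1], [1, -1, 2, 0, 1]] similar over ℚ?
Both have characteristic polynomial (x - 2)^5 and minimal polynomial (x - 2)^2. But rank(A - 2I) = 2 for A while rank(B - 2I) = 1 for B, so the number of Jordan blocks at λ = 2 differs. A and B are not similar.

No.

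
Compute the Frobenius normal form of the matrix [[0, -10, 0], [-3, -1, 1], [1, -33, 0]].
R = [[0, 0, -10], [1, 0, -3], [0, 1, -1]]

The invariant factors of A (the non-unit diagonal entries of the Smith normal form of xI - A over ℚ[x]) are (x + 2)(x^2 - x + 5), each dividing the next. The characteristic polynomial is their product, (x + 2)(x^2 - x + 5).

The rational canonical form is the block-diagonal matrix of companion matrices C(f_i):
R = [[0, 0, -10], [1, 0, -3], [0, 1, -1]].

Note the characteristic polynomial does not split into linear factors over ℚ, so A has no Jordan form over ℚ; the rational canonical form exists over any field.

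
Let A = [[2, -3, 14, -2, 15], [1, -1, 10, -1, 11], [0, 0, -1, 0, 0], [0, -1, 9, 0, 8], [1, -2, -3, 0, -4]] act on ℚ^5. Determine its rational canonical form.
R = [[0, 0, 0, 0, 15], [1, 0, 0, 0, 11], [0, 1, 0, 0, -7], [0, 0, 1, 0, -6], [0, 0, 0, 1, -4]]

The invariant factors of A (the non-unit diagonal entries of the Smith normal form of xI - A over ℚ[x]) are (x + 1)(x + 3)(x^3 + 3x - 5), each dividing the next. The characteristic polynomial is their product, (x + 1)(x + 3)(x^3 + 3x - 5).

The rational canonical form is the block-diagonal matrix of companion matrices C(f_i):
R = [[0, 0, 0, 0, 15], [1, 0, 0, 0, 11], [0, 1, 0, 0, -7], [0, 0, 1, 0, -6], [0, 0, 0, 1, -4]].

Note the characteristic polynomial does not split into linear factors over ℚ, so A has no Jordan form over ℚ; the rational canonical form exists over any field.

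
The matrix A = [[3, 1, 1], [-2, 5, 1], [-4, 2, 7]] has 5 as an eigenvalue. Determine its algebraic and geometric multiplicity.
algebraic multiplicity 3, geometric multiplicity 1

The characteristic polynomial is (x - 5)^3, so the factor x - 5 appears with exponent 3: the algebraic multiplicity is 3.

rank(A - 5I) = 2, so the eigenspace has dimension 3 - 2 = 1: the geometric multiplicity is 1.

Since 1 < 3, A is not diagonalizable.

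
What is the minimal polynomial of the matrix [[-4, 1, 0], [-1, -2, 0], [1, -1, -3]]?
The characteristic polynomial factors as (x + 3)^3. The minimal polynomial is ∏(x - λ)^{k_λ} where k_λ is the size of the largest Jordan block at λ.

For λ = -3: rank(A + 3I) = 1, and the largest Jordan block has size 2 (the smallest k with rank((A + 3I)^k) = rank((A + 3I)^(k+1))).

So m_A(x) = (x + 3)^2.

m_A(x) = (x + 3)^2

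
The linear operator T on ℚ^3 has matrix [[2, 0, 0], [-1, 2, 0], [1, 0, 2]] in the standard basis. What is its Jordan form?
J = [[2, 1, 0], [0, 2, 0], [0, 0, 2]]

The characteristic polynomial is det(xI - A) = (x - 2)^3, so the eigenvalues are 2 (algebraic multiplicity 3).

For λ = 2: rank(A - 2I) = 1, rank((A - 2I)^2) = 0. The eigenspace has dimension 3 - 1 = 2, so there are 2 Jordan blocks; the rank sequence gives block sizes [2, 1].

Assembling the blocks gives the Jordan form J above.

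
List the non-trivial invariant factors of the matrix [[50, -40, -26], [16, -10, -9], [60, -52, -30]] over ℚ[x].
(x - 4)^2(x - 2)

The Jordan structure of A has elementary divisors (x - 2), (x - 4)^2. Arranging the block sizes at each eigenvalue in decreasing order and taking row products gives the invariant factors.

Invariant factors (smallest first, each dividing the next): (x - 4)^2(x - 2).

Check: the last factor (x - 4)^2(x - 2) is the minimal polynomial, and the product (x - 4)^2(x - 2) is the characteristic polynomial.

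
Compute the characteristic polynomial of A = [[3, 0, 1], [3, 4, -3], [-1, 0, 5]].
χ_A(x) = (x - 4)^3

xI - A = [[x - 3, 0, -1], [-3, x - 4, 3], [1, 0, x - 5]].

Expanding det(xI - A) along the first row:
det(xI - A) = + (x - 3)·det([[x - 4, 3], [0, x - 5]]) - (0)·det([[-3, 3], [1, x - 5]]) + (-1)·det([[-3, x - 4], [1, 0]]).

Evaluating gives χ_A(x) = x^3 - 12x^2 + 48x - 64 = (x - 4)^3.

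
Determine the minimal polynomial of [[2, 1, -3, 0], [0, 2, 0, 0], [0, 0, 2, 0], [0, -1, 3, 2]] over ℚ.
m_A(x) = (x - 2)^2

The characteristic polynomial factors as (x - 2)^4. The minimal polynomial is ∏(x - λ)^{k_λ} where k_λ is the size of the largest Jordan block at λ.

For λ = 2: rank(A - 2I) = 1, and the largest Jordan block has size 2 (the smallest k with rank((A - 2I)^k) = rank((A - 2I)^(k+1))).

So m_A(x) = (x - 2)^2.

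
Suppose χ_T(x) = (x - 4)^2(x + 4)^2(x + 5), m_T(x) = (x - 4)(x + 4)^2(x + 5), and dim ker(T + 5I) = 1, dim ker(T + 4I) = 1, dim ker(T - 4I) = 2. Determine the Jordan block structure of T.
λ = -5: algebraic multiplicity 1 (exponent in χ_T), largest block size 1 (exponent in m_T), 1 block (geometric multiplicity). This forces block sizes [1].
λ = -4: algebraic multiplicity 2 (exponent in χ_T), largest block size 2 (exponent in m_T), 1 block (geometric multiplicity). This forces block sizes [2].
λ = 4: algebraic multiplicity 2 (exponent in χ_T), largest block size 1 (exponent in m_T), 2 blocks (geometric multiplicity). These force block sizes [1, 1].

Jordan blocks: (-5, 1), (-4, 2), (4, 1), (4, 1)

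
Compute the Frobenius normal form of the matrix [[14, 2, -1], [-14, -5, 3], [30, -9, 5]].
The invariant factors of A (the non-unit diagonal entries of the Smith normal form of xI - A over ℚ[x]) are (x - 6)^2(x - 2), each dividing the next. The characteristic polynomial is their product, (x - 6)^2(x - 2).

The rational canonical form is the block-diagonal matrix of companion matrices C(f_i):
R = [[0, 0, 72], [1, 0, -60], [0, 1, 14]].

R = [[0, 0, 72], [1, 0, -60], [0, 1, 14]]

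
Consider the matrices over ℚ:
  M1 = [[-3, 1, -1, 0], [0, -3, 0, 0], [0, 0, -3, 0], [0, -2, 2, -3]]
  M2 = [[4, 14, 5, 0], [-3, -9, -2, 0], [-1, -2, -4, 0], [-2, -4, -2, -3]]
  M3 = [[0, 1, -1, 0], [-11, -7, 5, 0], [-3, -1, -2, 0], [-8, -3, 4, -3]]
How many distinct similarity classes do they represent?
Characteristic polynomials: χ_{M1} = (x + 3)^4, χ_{M2} = (x + 3)^4, χ_{M3} = (x + 3)^4.

{M1}: invariant factors x + 3, x + 3, (x + 3)^2.

{M2, M3}: invariant factors x + 3, (x + 3)^3.

Matrices are similar if and only if their invariant-factor lists agree; the partition into similarity classes is {M1}, {M2, M3}.

2 classes: {M1}, {M2, M3}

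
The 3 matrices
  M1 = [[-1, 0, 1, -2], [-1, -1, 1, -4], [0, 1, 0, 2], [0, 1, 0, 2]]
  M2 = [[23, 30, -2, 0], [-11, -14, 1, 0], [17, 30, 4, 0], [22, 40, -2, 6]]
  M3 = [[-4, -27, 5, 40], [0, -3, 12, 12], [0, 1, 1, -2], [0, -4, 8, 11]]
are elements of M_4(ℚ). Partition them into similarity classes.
3 classes: {M1}, {M2}, {M3}

Characteristic polynomials: χ_{M1} = x^4, χ_{M2} = (x - 6)^3(x - 1), χ_{M3} = (x - 3)^3(x + 4).

{M1}: invariant factors x, x^3.

{M2}: invariant factors x - 6, (x - 6)^2(x - 1).

{M3}: invariant factors x - 3, (x - 3)^2(x + 4).

Matrices are similar if and only if their invariant-factor lists agree; the partition into similarity classes is {M1}, {M2}, {M3}.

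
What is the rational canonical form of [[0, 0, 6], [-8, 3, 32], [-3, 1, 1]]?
The invariant factors of A (the non-unit diagonal entries of the Smith normal form of xI - A over ℚ[x]) are (x - 6)(x + 1)^2, each dividing the next. The characteristic polynomial is their product, (x - 6)(x + 1)^2.

The rational canonical form is the block-diagonal matrix of companion matrices C(f_i):
R = [[0, 0, 6], [1, 0, 11], [0, 1, 4]].

R = [[0, 0, 6], [1, 0, 11], [0, 1, 4]]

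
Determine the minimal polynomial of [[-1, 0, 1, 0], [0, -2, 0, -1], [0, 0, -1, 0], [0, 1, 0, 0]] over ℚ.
m_A(x) = (x + 1)^2

The characteristic polynomial factors as (x + 1)^4. The minimal polynomial is ∏(x - λ)^{k_λ} where k_λ is the size of the largest Jordan block at λ.

For λ = -1: rank(A + I) = 2, and the largest Jordan block has size 2 (the smallest k with rank((A + I)^k) = rank((A + I)^(k+1))).

So m_A(x) = (x + 1)^2.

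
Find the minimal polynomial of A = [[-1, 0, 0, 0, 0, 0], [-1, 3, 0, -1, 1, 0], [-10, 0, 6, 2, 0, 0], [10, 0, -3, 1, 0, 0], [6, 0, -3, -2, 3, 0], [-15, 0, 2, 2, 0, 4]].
m_A(x) = (x - 4)(x - 3)^2(x + 1)

The characteristic polynomial factors as (x - 4)^2(x - 3)^3(x + 1). The minimal polynomial is ∏(x - λ)^{k_λ} where k_λ is the size of the largest Jordan block at λ.

For λ = -1: rank(A + I) = 5, and the largest Jordan block has size 1 (the smallest k with rank((A + I)^k) = rank((A + I)^(k+1))).
For λ = 3: rank(A - 3I) = 4, and the largest Jordan block has size 2 (the smallest k with rank((A - 3I)^k) = rank((A - 3I)^(k+1))).
For λ = 4: rank(A - 4I) = 4, and the largest Jordan block has size 1 (the smallest k with rank((A - 4I)^k) = rank((A - 4I)^(k+1))).

So m_A(x) = (x - 4)(x - 3)^2(x + 1).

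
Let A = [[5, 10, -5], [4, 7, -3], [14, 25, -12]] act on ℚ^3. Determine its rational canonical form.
The invariant factors of A (the non-unit diagonal entries of the Smith normal form of xI - A over ℚ[x]) are x^3 - 4x - 5, each dividing the next. The characteristic polynomial is their product, x^3 - 4x - 5.

The rational canonical form is the block-diagonal matrix of companion matrices C(f_i):
R = [[0, 0, 5], [1, 0, 4], [0, 1, 0]].

Note the characteristic polynomial does not split into linear factors over ℚ, so A has no Jordan form over ℚ; the rational canonical form exists over any field.

R = [[0, 0, 5], [1, 0, 4], [0, 1, 0]]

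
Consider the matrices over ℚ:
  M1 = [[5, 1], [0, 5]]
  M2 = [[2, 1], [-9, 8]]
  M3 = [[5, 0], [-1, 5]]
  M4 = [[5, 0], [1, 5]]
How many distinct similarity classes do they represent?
1 class: {M1, M2, M3, M4}

Characteristic polynomials: χ_{M1} = (x - 5)^2, χ_{M2} = (x - 5)^2, χ_{M3} = (x - 5)^2, χ_{M4} = (x - 5)^2.

{M1, M2, M3, M4}: invariant factors (x - 5)^2.

Matrices are similar if and only if their invariant-factor lists agree; the partition into similarity classes is {M1, M2, M3, M4}.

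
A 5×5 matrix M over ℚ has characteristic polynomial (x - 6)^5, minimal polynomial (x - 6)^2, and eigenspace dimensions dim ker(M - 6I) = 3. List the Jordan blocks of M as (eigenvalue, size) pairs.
λ = 6: algebraic multiplicity 5 (exponent in χ_M), largest block size 2 (exponent in m_M), 3 blocks (geometric multiplicity). These force block sizes [2, 2, 1].

Jordan blocks: (6, 2), (6, 2), (6, 1)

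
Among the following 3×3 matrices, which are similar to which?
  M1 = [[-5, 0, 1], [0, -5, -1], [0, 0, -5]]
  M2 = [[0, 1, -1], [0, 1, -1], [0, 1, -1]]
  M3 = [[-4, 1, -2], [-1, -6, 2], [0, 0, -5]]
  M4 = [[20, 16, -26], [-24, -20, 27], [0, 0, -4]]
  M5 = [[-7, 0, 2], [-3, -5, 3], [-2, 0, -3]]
Characteristic polynomials: χ_{M1} = (x + 5)^3, χ_{M2} = x^3, χ_{M3} = (x + 5)^3, χ_{M4} = (x - 4)(x + 4)^2, χ_{M5} = (x + 5)^3.

{M1, M3, M5}: invariant factors x + 5, (x + 5)^2.

{M2}: invariant factors x, x^2.

{M4}: invariant factors (x - 4)(x + 4)^2.

Matrices are similar if and only if their invariant-factor lists agree; the partition into similarity classes is {M1, M3, M5}, {M2}, {M4}.

3 classes: {M1, M3, M5}, {M2}, {M4}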